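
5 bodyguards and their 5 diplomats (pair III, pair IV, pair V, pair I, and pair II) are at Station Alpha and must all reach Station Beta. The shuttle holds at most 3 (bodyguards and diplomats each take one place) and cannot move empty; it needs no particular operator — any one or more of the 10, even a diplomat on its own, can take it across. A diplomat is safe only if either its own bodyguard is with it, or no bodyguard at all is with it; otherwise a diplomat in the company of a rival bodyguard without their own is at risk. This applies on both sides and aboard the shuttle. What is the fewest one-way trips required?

11

Counting alone: each trip to Station Beta takes at most 3 across and each return brings at least 1 back, so after t trips out (and t−1 returns) at most 3t − (t−1) of the 10 are across; that first reaches 10 at t = 5, so at least 9 crossings are needed.
The safety rule pushes this higher. Following every safe sequence of crossings, the most of the 10 that can be at Station Beta as the shuttle arrives there on crossing 9 is 9 — never all 10.
So no plan with fewer than 11 crossings exists, and this one achieves 11:
1. bodyguard III and diplomat III cross → Station Beta.
2. bodyguard III crosses ← Station Alpha.
3. diplomat I, diplomat IV, and diplomat V cross → Station Beta.
4. diplomat III crosses ← Station Alpha.
5. bodyguard I, bodyguard IV, and bodyguard V cross → Station Beta.
6. bodyguard IV and diplomat IV cross ← Station Alpha.
7. bodyguard II, bodyguard III, and bodyguard IV cross → Station Beta.
8. diplomat V crosses ← Station Alpha.
9. diplomat III and diplomat IV cross → Station Beta.
10. diplomat III crosses ← Station Alpha.
11. diplomat II, diplomat III, and diplomat V cross → Station Beta.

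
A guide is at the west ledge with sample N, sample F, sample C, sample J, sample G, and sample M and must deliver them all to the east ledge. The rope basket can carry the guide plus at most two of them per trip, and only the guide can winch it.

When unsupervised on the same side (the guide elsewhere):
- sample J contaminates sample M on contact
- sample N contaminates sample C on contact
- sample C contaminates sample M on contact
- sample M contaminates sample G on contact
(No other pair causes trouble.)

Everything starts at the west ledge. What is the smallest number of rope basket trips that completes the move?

Counting alone: the guide can take at most 2 across per trip to the east ledge, so moving all 6 needs at least 3 loaded trips out, with a return between consecutive ones — at least 5 crossings.
The safety rule pushes this higher. Following every safe sequence of crossings, the most of the 6 that can be at the east ledge as the rope basket arrives there on crossing 5 is 5 — never all 6.
So no plan with fewer than 7 crossings exists, and this one achieves 7:
1. Guide goes to the east ledge with sample M and sample N.  [the west ledge: sample C, sample F, sample G, sample J | the east ledge: sample M, sample N]
2. Guide goes back to the west ledge alone.  [the west ledge: sample C, sample F, sample G, sample J | the east ledge: sample M, sample N]
3. Guide goes to the east ledge with sample F.  [the west ledge: sample C, sample G, sample J | the east ledge: sample F, sample M, sample N]
4. Guide goes back to the west ledge alone.  [the west ledge: sample C, sample G, sample J | the east ledge: sample F, sample M, sample N]
5. Guide goes to the east ledge with sample G and sample J.  [the west ledge: sample C | the east ledge: sample F, sample G, sample J, sample M, sample N]
6. Guide goes back to the west ledge with sample M.  [the west ledge: sample C, sample M | the east ledge: sample F, sample G, sample J, sample N]
7. Guide goes to the east ledge with sample C and sample M.  [the west ledge: — | the east ledge: sample C, sample F, sample G, sample J, sample M, sample N]

7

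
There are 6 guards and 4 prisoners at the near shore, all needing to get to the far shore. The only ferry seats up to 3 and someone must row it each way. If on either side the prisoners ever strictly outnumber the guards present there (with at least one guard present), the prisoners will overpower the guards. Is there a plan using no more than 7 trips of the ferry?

Counting alone: each trip to the far shore takes at most 3 across and each return brings at least 1 back, so after t trips out (and t−1 returns) at most 3t − (t−1) of the 10 are across; that first reaches 10 at t = 5, so at least 9 crossings are needed.
Since 7 < 9, 7 crossings cannot be enough. (The shortest complete plan in fact takes 9:)
1. 2 prisoners → the far shore.  (the near shore: 6G 2P; the far shore: 0G 2P)
2. 1 prisoner ← the near shore.  (the near shore: 6G 3P; the far shore: 0G 1P)
3. 3 prisoners → the far shore.  (the near shore: 6G 0P; the far shore: 0G 4P)
4. 1 prisoner ← the near shore.  (the near shore: 6G 1P; the far shore: 0G 3P)
5. 3 guards → the far shore.  (the near shore: 3G 1P; the far shore: 3G 3P)
6. 1 prisoner ← the near shore.  (the near shore: 3G 2P; the far shore: 3G 2P)
7. 1 guard and 2 prisoners → the far shore.  (the near shore: 2G 0P; the far shore: 4G 4P)
8. 1 prisoner ← the near shore.  (the near shore: 2G 1P; the far shore: 4G 3P)
9. 2 guards and 1 prisoner → the far shore.  (the near shore: 0G 0P; the far shore: 6G 4P)

No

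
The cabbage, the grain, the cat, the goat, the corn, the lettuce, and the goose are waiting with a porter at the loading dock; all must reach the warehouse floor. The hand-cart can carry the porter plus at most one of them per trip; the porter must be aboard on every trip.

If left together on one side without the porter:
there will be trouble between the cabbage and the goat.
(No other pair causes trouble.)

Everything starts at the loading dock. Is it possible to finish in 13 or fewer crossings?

Yes — this plan uses 13 crossings (≤ 13):
1. Porter goes to the warehouse floor with the cabbage.
2. Porter goes back to the loading dock alone.
3. Porter goes to the warehouse floor with the grain.
4. Porter goes back to the loading dock alone.
5. Porter goes to the warehouse floor with the cat.
6. Porter goes back to the loading dock alone.
7. Porter goes to the warehouse floor with the corn.
8. Porter goes back to the loading dock alone.
9. Porter goes to the warehouse floor with the lettuce.
10. Porter goes back to the loading dock alone.
11. Porter goes to the warehouse floor with the goose.
12. Porter goes back to the loading dock alone.
13. Porter goes to the warehouse floor with the goat.

Yes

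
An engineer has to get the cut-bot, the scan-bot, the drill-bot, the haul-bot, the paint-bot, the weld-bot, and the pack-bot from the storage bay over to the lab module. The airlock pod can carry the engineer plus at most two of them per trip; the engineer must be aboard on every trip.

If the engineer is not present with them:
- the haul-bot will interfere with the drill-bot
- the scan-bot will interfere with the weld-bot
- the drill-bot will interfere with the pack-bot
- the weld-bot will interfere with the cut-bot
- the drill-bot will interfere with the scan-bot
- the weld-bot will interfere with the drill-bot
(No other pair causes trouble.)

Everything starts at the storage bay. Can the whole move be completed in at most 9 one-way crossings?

No

Counting alone: the engineer can take at most 2 across per trip to the lab module, so moving all 7 needs at least 4 loaded trips out, with a return between consecutive ones — at least 7 crossings.
The safety rule pushes this higher. Following every safe sequence of crossings, the most of the 7 that can be at the lab module as the airlock pod arrives there on crossings 7, 9 is 5, 6 respectively — never all 7.
So the move cannot be finished within 9 crossings. (The shortest complete plan takes 11:)
1. Engineer goes to the lab module with the drill-bot and the weld-bot.  [the storage bay: the cut-bot, the haul-bot, the pack-bot, the paint-bot, the scan-bot | the lab module: the drill-bot, the weld-bot]
2. Engineer goes back to the storage bay with the drill-bot.  [the storage bay: the cut-bot, the drill-bot, the haul-bot, the pack-bot, the paint-bot, the scan-bot | the lab module: the weld-bot]
3. Engineer goes to the lab module with the cut-bot and the drill-bot.  [the storage bay: the haul-bot, the pack-bot, the paint-bot, the scan-bot | the lab module: the cut-bot, the drill-bot, the weld-bot]
4. Engineer goes back to the storage bay with the weld-bot.  [the storage bay: the haul-bot, the pack-bot, the paint-bot, the scan-bot, the weld-bot | the lab module: the cut-bot, the drill-bot]
5. Engineer goes to the lab module with the haul-bot and the scan-bot.  [the storage bay: the pack-bot, the paint-bot, the weld-bot | the lab module: the cut-bot, the drill-bot, the haul-bot, the scan-bot]
6. Engineer goes back to the storage bay with the drill-bot.  [the storage bay: the drill-bot, the pack-bot, the paint-bot, the weld-bot | the lab module: the cut-bot, the haul-bot, the scan-bot]
7. Engineer goes to the lab module with the drill-bot and the paint-bot.  [the storage bay: the pack-bot, the weld-bot | the lab module: the cut-bot, the drill-bot, the haul-bot, the paint-bot, the scan-bot]
8. Engineer goes back to the storage bay with the drill-bot.  [the storage bay: the drill-bot, the pack-bot, the weld-bot | the lab module: the cut-bot, the haul-bot, the paint-bot, the scan-bot]
9. Engineer goes to the lab module with the drill-bot and the pack-bot.  [the storage bay: the weld-bot | the lab module: the cut-bot, the drill-bot, the haul-bot, the pack-bot, the paint-bot, the scan-bot]
10. Engineer goes back to the storage bay with the drill-bot.  [the storage bay: the drill-bot, the weld-bot | the lab module: the cut-bot, the haul-bot, the pack-bot, the paint-bot, the scan-bot]
11. Engineer goes to the lab module with the drill-bot and the weld-bot.  [the storage bay: — | the lab module: the cut-bot, the drill-bot, the haul-bot, the pack-bot, the paint-bot, the scan-bot, the weld-bot]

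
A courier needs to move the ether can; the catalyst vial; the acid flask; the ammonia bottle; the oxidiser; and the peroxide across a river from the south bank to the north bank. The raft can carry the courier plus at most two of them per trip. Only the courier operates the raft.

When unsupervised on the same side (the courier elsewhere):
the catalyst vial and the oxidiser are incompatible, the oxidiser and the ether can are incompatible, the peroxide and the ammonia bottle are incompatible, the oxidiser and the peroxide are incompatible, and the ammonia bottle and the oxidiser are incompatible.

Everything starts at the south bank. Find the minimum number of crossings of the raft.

9

Counting alone: the courier can take at most 2 across per trip to the north bank, so moving all 6 needs at least 3 loaded trips out, with a return between consecutive ones — at least 5 crossings.
The safety rule pushes this higher. Following every safe sequence of crossings, the most of the 6 that can be at the north bank as the raft arrives there on crossings 5, 7 is 4, 5 respectively — never all 6.
So no plan with fewer than 9 crossings exists, and this one achieves 9:
1. Courier goes to the north bank with the ammonia bottle and the oxidiser.  [the south bank: the acid flask, the catalyst vial, the ether can, the peroxide | the north bank: the ammonia bottle, the oxidiser]
2. Courier goes back to the south bank with the ammonia bottle.  [the south bank: the acid flask, the ammonia bottle, the catalyst vial, the ether can, the peroxide | the north bank: the oxidiser]
3. Courier goes to the north bank with the ammonia bottle and the ether can.  [the south bank: the acid flask, the catalyst vial, the peroxide | the north bank: the ammonia bottle, the ether can, the oxidiser]
4. Courier goes back to the south bank with the oxidiser.  [the south bank: the acid flask, the catalyst vial, the oxidiser, the peroxide | the north bank: the ammonia bottle, the ether can]
5. Courier goes to the north bank with the catalyst vial and the oxidiser.  [the south bank: the acid flask, the peroxide | the north bank: the ammonia bottle, the catalyst vial, the ether can, the oxidiser]
6. Courier goes back to the south bank with the oxidiser.  [the south bank: the acid flask, the oxidiser, the peroxide | the north bank: the ammonia bottle, the catalyst vial, the ether can]
7. Courier goes to the north bank with the acid flask and the oxidiser.  [the south bank: the peroxide | the north bank: the acid flask, the ammonia bottle, the catalyst vial, the ether can, the oxidiser]
8. Courier goes back to the south bank with the oxidiser.  [the south bank: the oxidiser, the peroxide | the north bank: the acid flask, the ammonia bottle, the catalyst vial, the ether can]
9. Courier goes to the north bank with the oxidiser and the peroxide.  [the south bank: — | the north bank: the acid flask, the ammonia bottle, the catalyst vial, the ether can, the oxidiser, the peroxide]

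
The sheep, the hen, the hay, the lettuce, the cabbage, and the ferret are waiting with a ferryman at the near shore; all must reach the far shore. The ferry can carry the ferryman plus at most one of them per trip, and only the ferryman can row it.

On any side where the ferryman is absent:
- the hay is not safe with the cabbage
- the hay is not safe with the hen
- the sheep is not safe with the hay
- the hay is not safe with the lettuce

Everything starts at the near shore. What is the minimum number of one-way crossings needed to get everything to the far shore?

Following every safe sequence of crossings from the start, the most of the 6 that can be at the far shore as the ferry arrives there on crossings 1, 3, 5 is 1, 2, 3 respectively; the best ever achieved is 3 of 6.
From crossing 7 on, no configuration arises that was not already reachable earlier: only 22 distinct safe configurations (who is on which side, and where the ferry is) can ever be reached, none of them has everyone across, and every continuation just revisits them. So no valid plan exists.

impossible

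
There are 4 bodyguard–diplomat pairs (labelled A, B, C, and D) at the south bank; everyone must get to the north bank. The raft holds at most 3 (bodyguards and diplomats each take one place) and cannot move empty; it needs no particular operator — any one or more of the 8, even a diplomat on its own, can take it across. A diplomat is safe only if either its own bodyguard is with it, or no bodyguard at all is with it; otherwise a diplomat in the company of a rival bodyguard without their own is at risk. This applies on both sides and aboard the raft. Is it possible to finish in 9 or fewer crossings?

Yes

Yes — this plan uses 9 crossings (≤ 9):
1. bodyguard A and diplomat A cross → the north bank.
2. bodyguard A crosses ← the south bank.
3. bodyguard A, bodyguard B, and diplomat B cross → the north bank.
4. bodyguard A and diplomat A cross ← the south bank.
5. bodyguard A, bodyguard C, and bodyguard D cross → the north bank.
6. diplomat B crosses ← the south bank.
7. diplomat A and diplomat B cross → the north bank.
8. diplomat A crosses ← the south bank.
9. diplomat A, diplomat C, and diplomat D cross → the north bank.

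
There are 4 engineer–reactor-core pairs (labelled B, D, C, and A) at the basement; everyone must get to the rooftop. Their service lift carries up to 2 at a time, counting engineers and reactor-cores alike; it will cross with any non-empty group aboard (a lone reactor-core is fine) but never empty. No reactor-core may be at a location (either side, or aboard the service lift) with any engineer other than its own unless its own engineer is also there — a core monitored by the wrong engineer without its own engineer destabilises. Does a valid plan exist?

No

Following every safe sequence of crossings from the start, the most of the 8 that can be at the rooftop as the service lift arrives there on crossings 1, 3, 5 is 2, 3, 4 respectively; the best ever achieved is 4 of 8.
From crossing 7 on, no configuration arises that was not already reachable earlier: only 44 distinct safe configurations (who is on which side, and where the service lift is) can ever be reached, none of them has everyone across, and every continuation just revisits them. So no valid plan exists.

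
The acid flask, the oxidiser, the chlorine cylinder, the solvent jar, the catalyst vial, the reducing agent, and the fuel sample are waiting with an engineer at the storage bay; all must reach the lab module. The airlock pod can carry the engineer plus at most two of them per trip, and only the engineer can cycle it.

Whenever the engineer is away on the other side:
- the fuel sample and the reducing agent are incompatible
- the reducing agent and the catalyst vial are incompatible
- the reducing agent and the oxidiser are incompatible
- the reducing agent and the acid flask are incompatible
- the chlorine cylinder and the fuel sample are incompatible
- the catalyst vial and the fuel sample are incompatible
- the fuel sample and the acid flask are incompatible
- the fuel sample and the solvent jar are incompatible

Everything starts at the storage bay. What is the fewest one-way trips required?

11

Counting alone: the engineer can take at most 2 across per trip to the lab module, so moving all 7 needs at least 4 loaded trips out, with a return between consecutive ones — at least 7 crossings.
The safety rule pushes this higher. Following every safe sequence of crossings, the most of the 7 that can be at the lab module as the airlock pod arrives there on crossings 7, 9 is 5, 6 respectively — never all 7.
So no plan with fewer than 11 crossings exists, and this one achieves 11:
1. Engineer goes to the lab module with the fuel sample and the reducing agent.
2. Engineer goes back to the storage bay with the reducing agent.
3. Engineer goes to the lab module with the oxidiser and the reducing agent.
4. Engineer goes back to the storage bay with the reducing agent.
5. Engineer goes to the lab module with the acid flask and the catalyst vial.
6. Engineer goes back to the storage bay with the fuel sample.
7. Engineer goes to the lab module with the chlorine cylinder and the fuel sample.
8. Engineer goes back to the storage bay with the fuel sample.
9. Engineer goes to the lab module with the reducing agent and the solvent jar.
10. Engineer goes back to the storage bay with the reducing agent.
11. Engineer goes to the lab module with the fuel sample and the reducing agent.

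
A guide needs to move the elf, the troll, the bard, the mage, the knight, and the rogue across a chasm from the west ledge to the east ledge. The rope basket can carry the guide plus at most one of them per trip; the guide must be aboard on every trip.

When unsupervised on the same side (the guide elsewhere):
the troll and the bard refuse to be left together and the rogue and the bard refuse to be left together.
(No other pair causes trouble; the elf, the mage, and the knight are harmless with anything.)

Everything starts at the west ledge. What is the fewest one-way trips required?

Counting alone: the guide can take at most 1 across per trip to the east ledge, so moving all 6 needs at least 6 loaded trips out, with a return between consecutive ones — at least 11 crossings.
The safety rule pushes this higher. Following every safe sequence of crossings, the most of the 6 that can be at the east ledge as the rope basket arrives there on crossing 11 is 5 — never all 6.
So no plan with fewer than 13 crossings exists, and this one achieves 13:
1. Guide goes to the east ledge with the bard.
2. Guide goes back to the west ledge alone.
3. Guide goes to the east ledge with the elf.
4. Guide goes back to the west ledge alone.
5. Guide goes to the east ledge with the troll.
6. Guide goes back to the west ledge with the bard.
7. Guide goes to the east ledge with the rogue.
8. Guide goes back to the west ledge alone.
9. Guide goes to the east ledge with the mage.
10. Guide goes back to the west ledge alone.
11. Guide goes to the east ledge with the knight.
12. Guide goes back to the west ledge alone.
13. Guide goes to the east ledge with the bard.

13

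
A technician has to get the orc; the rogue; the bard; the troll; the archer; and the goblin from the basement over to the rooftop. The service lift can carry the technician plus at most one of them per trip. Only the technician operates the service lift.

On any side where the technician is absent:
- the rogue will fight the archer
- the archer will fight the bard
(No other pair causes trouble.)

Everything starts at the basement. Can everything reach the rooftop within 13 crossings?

Yes

Yes — this plan uses 13 crossings (≤ 13):
1. Technician goes to the rooftop with the archer.  [the basement: the bard, the goblin, the orc, the rogue, the troll | the rooftop: the archer]
2. Technician goes back to the basement alone.  [the basement: the bard, the goblin, the orc, the rogue, the troll | the rooftop: the archer]
3. Technician goes to the rooftop with the orc.  [the basement: the bard, the goblin, the rogue, the troll | the rooftop: the archer, the orc]
4. Technician goes back to the basement alone.  [the basement: the bard, the goblin, the rogue, the troll | the rooftop: the archer, the orc]
5. Technician goes to the rooftop with the rogue.  [the basement: the bard, the goblin, the troll | the rooftop: the archer, the orc, the rogue]
6. Technician goes back to the basement with the archer.  [the basement: the archer, the bard, the goblin, the troll | the rooftop: the orc, the rogue]
7. Technician goes to the rooftop with the bard.  [the basement: the archer, the goblin, the troll | the rooftop: the bard, the orc, the rogue]
8. Technician goes back to the basement alone.  [the basement: the archer, the goblin, the troll | the rooftop: the bard, the orc, the rogue]
9. Technician goes to the rooftop with the troll.  [the basement: the archer, the goblin | the rooftop: the bard, the orc, the rogue, the troll]
10. Technician goes back to the basement alone.  [the basement: the archer, the goblin | the rooftop: the bard, the orc, the rogue, the troll]
11. Technician goes to the rooftop with the goblin.  [the basement: the archer | the rooftop: the bard, the goblin, the orc, the rogue, the troll]
12. Technician goes back to the basement alone.  [the basement: the archer | the rooftop: the bard, the goblin, the orc, the rogue, the troll]
13. Technician goes to the rooftop with the archer.  [the basement: — | the rooftop: the archer, the bard, the goblin, the orc, the rogue, the troll]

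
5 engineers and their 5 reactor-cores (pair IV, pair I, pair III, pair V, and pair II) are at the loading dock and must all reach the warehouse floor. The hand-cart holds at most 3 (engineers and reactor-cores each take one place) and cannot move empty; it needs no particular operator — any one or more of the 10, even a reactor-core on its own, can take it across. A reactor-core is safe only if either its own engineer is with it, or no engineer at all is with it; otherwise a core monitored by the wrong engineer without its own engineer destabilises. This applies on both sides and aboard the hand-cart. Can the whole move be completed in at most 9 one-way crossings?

Counting alone: each trip to the warehouse floor takes at most 3 across and each return brings at least 1 back, so after t trips out (and t−1 returns) at most 3t − (t−1) of the 10 are across; that first reaches 10 at t = 5, so at least 9 crossings are needed.
The safety rule pushes this higher. Following every safe sequence of crossings, the most of the 10 that can be at the warehouse floor as the hand-cart arrives there on crossing 9 is 9 — never all 10.
So the move cannot be finished within 9 crossings. (The shortest complete plan takes 11:)
1. engineer IV and reactor-core IV cross → the warehouse floor.
2. engineer IV crosses ← the loading dock.
3. reactor-core I, reactor-core III, and reactor-core V cross → the warehouse floor.
4. reactor-core IV crosses ← the loading dock.
5. engineer I, engineer III, and engineer V cross → the warehouse floor.
6. engineer I and reactor-core I cross ← the loading dock.
7. engineer I, engineer II, and engineer IV cross → the warehouse floor.
8. reactor-core III crosses ← the loading dock.
9. reactor-core I and reactor-core IV cross → the warehouse floor.
10. reactor-core IV crosses ← the loading dock.
11. reactor-core II, reactor-core III, and reactor-core IV cross → the warehouse floor.

No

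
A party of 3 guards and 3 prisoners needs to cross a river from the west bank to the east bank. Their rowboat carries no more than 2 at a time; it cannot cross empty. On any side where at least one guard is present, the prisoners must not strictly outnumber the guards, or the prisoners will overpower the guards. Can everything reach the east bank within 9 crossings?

Counting alone: each trip to the east bank takes at most 2 across and each return brings at least 1 back, so after t trips out (and t−1 returns) at most 2t − (t−1) of the 6 are across; that first reaches 6 at t = 5, so at least 9 crossings are needed.
The safety rule pushes this higher. Following every safe sequence of crossings, the most of the 6 that can be at the east bank as the rowboat arrives there on crossing 9 is 5 — never all 6.
So the move cannot be finished within 9 crossings. (The shortest complete plan takes 11:)
1. 2 prisoners → the east bank.  (the west bank: 3G 1P; the east bank: 0G 2P)
2. 1 prisoner ← the west bank.  (the west bank: 3G 2P; the east bank: 0G 1P)
3. 2 prisoners → the east bank.  (the west bank: 3G 0P; the east bank: 0G 3P)
4. 1 prisoner ← the west bank.  (the west bank: 3G 1P; the east bank: 0G 2P)
5. 2 guards → the east bank.  (the west bank: 1G 1P; the east bank: 2G 2P)
6. 1 guard and 1 prisoner ← the west bank.  (the west bank: 2G 2P; the east bank: 1G 1P)
7. 2 guards → the east bank.  (the west bank: 0G 2P; the east bank: 3G 1P)
8. 1 prisoner ← the west bank.  (the west bank: 0G 3P; the east bank: 3G 0P)
9. 2 prisoners → the east bank.  (the west bank: 0G 1P; the east bank: 3G 2P)
10. 1 prisoner ← the west bank.  (the west bank: 0G 2P; the east bank: 3G 1P)
11. 2 prisoners → the east bank.  (the west bank: 0G 0P; the east bank: 3G 3P)

No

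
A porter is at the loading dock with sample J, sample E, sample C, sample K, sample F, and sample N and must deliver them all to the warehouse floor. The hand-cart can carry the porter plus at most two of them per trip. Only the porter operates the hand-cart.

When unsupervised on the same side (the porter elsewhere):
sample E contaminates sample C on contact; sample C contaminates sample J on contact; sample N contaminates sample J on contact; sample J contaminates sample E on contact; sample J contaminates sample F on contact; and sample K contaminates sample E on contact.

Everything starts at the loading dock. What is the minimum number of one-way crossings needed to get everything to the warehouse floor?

Counting alone: the porter can take at most 2 across per trip to the warehouse floor, so moving all 6 needs at least 3 loaded trips out, with a return between consecutive ones — at least 5 crossings.
The safety rule pushes this higher. Following every safe sequence of crossings, the most of the 6 that can be at the warehouse floor as the hand-cart arrives there on crossings 5, 7 is 4, 5 respectively — never all 6.
So no plan with fewer than 9 crossings exists, and this one achieves 9:
1. Porter goes to the warehouse floor with sample E and sample J.  [the loading dock: sample C, sample F, sample K, sample N | the warehouse floor: sample E, sample J]
2. Porter goes back to the loading dock with sample J.  [the loading dock: sample C, sample F, sample J, sample K, sample N | the warehouse floor: sample E]
3. Porter goes to the warehouse floor with sample J and sample K.  [the loading dock: sample C, sample F, sample N | the warehouse floor: sample E, sample J, sample K]
4. Porter goes back to the loading dock with sample E.  [the loading dock: sample C, sample E, sample F, sample N | the warehouse floor: sample J, sample K]
5. Porter goes to the warehouse floor with sample C and sample F.  [the loading dock: sample E, sample N | the warehouse floor: sample C, sample F, sample J, sample K]
6. Porter goes back to the loading dock with sample J.  [the loading dock: sample E, sample J, sample N | the warehouse floor: sample C, sample F, sample K]
7. Porter goes to the warehouse floor with sample J and sample N.  [the loading dock: sample E | the warehouse floor: sample C, sample F, sample J, sample K, sample N]
8. Porter goes back to the loading dock with sample J.  [the loading dock: sample E, sample J | the warehouse floor: sample C, sample F, sample K, sample N]
9. Porter goes to the warehouse floor with sample E and sample J.  [the loading dock: — | the warehouse floor: sample C, sample E, sample F, sample J, sample K, sample N]

9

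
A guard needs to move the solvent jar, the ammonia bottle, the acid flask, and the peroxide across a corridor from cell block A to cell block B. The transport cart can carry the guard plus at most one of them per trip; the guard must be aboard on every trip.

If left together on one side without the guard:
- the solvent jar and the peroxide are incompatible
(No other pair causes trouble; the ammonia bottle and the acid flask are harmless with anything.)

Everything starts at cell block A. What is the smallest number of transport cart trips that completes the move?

7

Counting alone: the guard can take at most 1 across per trip to cell block B, so moving all 4 needs at least 4 loaded trips out, with a return between consecutive ones — at least 7 crossings.
The plan below uses exactly 7 crossings, so it is optimal:
1. Guard goes to cell block B with the solvent jar.
2. Guard goes back to cell block A alone.
3. Guard goes to cell block B with the ammonia bottle.
4. Guard goes back to cell block A alone.
5. Guard goes to cell block B with the acid flask.
6. Guard goes back to cell block A alone.
7. Guard goes to cell block B with the peroxide.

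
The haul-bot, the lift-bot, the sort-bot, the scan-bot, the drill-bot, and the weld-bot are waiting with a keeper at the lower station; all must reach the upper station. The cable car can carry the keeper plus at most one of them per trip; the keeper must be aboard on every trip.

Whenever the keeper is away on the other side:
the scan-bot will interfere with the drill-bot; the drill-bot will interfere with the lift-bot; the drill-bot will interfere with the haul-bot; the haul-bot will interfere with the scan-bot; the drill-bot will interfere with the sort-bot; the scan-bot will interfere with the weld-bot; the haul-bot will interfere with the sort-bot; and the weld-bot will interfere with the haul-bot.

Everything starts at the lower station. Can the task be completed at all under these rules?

Whatever the first load, the items left behind include a forbidden pair without the keeper. No opening move is safe, so no plan exists.

No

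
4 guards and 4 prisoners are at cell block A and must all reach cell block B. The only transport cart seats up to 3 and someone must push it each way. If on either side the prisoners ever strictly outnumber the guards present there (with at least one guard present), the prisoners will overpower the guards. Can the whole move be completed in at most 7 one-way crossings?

No

Counting alone: each trip to cell block B takes at most 3 across and each return brings at least 1 back, so after t trips out (and t−1 returns) at most 3t − (t−1) of the 8 are across; that first reaches 8 at t = 4, so at least 7 crossings are needed.
The safety rule pushes this higher. Following every safe sequence of crossings, the most of the 8 that can be at cell block B as the transport cart arrives there on crossing 7 is 7 — never all 8.
So the move cannot be finished within 7 crossings. (The shortest complete plan takes 9:)
1. 2 prisoners → cell block B.  (cell block A: 4G 2P; cell block B: 0G 2P)
2. 1 prisoner ← cell block A.  (cell block A: 4G 3P; cell block B: 0G 1P)
3. 3 prisoners → cell block B.  (cell block A: 4G 0P; cell block B: 0G 4P)
4. 1 prisoner ← cell block A.  (cell block A: 4G 1P; cell block B: 0G 3P)
5. 3 guards → cell block B.  (cell block A: 1G 1P; cell block B: 3G 3P)
6. 1 guard and 1 prisoner ← cell block A.  (cell block A: 2G 2P; cell block B: 2G 2P)
7. 2 guards → cell block B.  (cell block A: 0G 2P; cell block B: 4G 2P)
8. 1 prisoner ← cell block A.  (cell block A: 0G 3P; cell block B: 4G 1P)
9. 3 prisoners → cell block B.  (cell block A: 0G 0P; cell block B: 4G 4P)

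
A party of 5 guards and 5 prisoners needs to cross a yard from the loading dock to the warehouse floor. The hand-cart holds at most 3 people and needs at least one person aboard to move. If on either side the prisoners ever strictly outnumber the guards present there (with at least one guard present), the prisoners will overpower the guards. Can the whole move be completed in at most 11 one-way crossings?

Yes — this plan uses 11 crossings (≤ 11):
1. 2 prisoners → the warehouse floor.  (the loading dock: 5G 3P; the warehouse floor: 0G 2P)
2. 1 prisoner ← the loading dock.  (the loading dock: 5G 4P; the warehouse floor: 0G 1P)
3. 3 prisoners → the warehouse floor.  (the loading dock: 5G 1P; the warehouse floor: 0G 4P)
4. 1 prisoner ← the loading dock.  (the loading dock: 5G 2P; the warehouse floor: 0G 3P)
5. 3 guards → the warehouse floor.  (the loading dock: 2G 2P; the warehouse floor: 3G 3P)
6. 1 guard and 1 prisoner ← the loading dock.  (the loading dock: 3G 3P; the warehouse floor: 2G 2P)
7. 3 guards → the warehouse floor.  (the loading dock: 0G 3P; the warehouse floor: 5G 2P)
8. 1 prisoner ← the loading dock.  (the loading dock: 0G 4P; the warehouse floor: 5G 1P)
9. 2 prisoners → the warehouse floor.  (the loading dock: 0G 2P; the warehouse floor: 5G 3P)
10. 1 prisoner ← the loading dock.  (the loading dock: 0G 3P; the warehouse floor: 5G 2P)
11. 3 prisoners → the warehouse floor.  (the loading dock: 0G 0P; the warehouse floor: 5G 5P)

Yes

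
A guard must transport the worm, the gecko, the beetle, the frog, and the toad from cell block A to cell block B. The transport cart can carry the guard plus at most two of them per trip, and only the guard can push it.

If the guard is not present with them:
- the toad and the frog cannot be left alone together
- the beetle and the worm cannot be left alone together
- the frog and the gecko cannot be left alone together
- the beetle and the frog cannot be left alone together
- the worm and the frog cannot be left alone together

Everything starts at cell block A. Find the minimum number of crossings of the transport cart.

Counting alone: the guard can take at most 2 across per trip to cell block B, so moving all 5 needs at least 3 loaded trips out, with a return between consecutive ones — at least 5 crossings.
The safety rule pushes this higher. Following every safe sequence of crossings, the most of the 5 that can be at cell block B as the transport cart arrives there on crossing 5 is 4 — never all 5.
So no plan with fewer than 7 crossings exists, and this one achieves 7:
1. Guard goes to cell block B with the frog and the worm.
2. Guard goes back to cell block A with the worm.
3. Guard goes to cell block B with the gecko and the worm.
4. Guard goes back to cell block A with the frog.
5. Guard goes to cell block B with the beetle and the toad.
6. Guard goes back to cell block A with the worm.
7. Guard goes to cell block B with the frog and the worm.

7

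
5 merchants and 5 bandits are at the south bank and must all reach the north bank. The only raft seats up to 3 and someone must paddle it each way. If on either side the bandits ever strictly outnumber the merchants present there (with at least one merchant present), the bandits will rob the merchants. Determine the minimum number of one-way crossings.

11

Counting alone: each trip to the north bank takes at most 3 across and each return brings at least 1 back, so after t trips out (and t−1 returns) at most 3t − (t−1) of the 10 are across; that first reaches 10 at t = 5, so at least 9 crossings are needed.
The safety rule pushes this higher. Following every safe sequence of crossings, the most of the 10 that can be at the north bank as the raft arrives there on crossing 9 is 9 — never all 10.
So no plan with fewer than 11 crossings exists, and this one achieves 11:
1. 2 bandits → the north bank.  (the south bank: 5M 3B; the north bank: 0M 2B)
2. 1 bandit ← the south bank.  (the south bank: 5M 4B; the north bank: 0M 1B)
3. 3 bandits → the north bank.  (the south bank: 5M 1B; the north bank: 0M 4B)
4. 1 bandit ← the south bank.  (the south bank: 5M 2B; the north bank: 0M 3B)
5. 3 merchants → the north bank.  (the south bank: 2M 2B; the north bank: 3M 3B)
6. 1 merchant and 1 bandit ← the south bank.  (the south bank: 3M 3B; the north bank: 2M 2B)
7. 3 merchants → the north bank.  (the south bank: 0M 3B; the north bank: 5M 2B)
8. 1 bandit ← the south bank.  (the south bank: 0M 4B; the north bank: 5M 1B)
9. 2 bandits → the north bank.  (the south bank: 0M 2B; the north bank: 5M 3B)
10. 1 bandit ← the south bank.  (the south bank: 0M 3B; the north bank: 5M 2B)
11. 3 bandits → the north bank.  (the south bank: 0M 0B; the north bank: 5M 5B)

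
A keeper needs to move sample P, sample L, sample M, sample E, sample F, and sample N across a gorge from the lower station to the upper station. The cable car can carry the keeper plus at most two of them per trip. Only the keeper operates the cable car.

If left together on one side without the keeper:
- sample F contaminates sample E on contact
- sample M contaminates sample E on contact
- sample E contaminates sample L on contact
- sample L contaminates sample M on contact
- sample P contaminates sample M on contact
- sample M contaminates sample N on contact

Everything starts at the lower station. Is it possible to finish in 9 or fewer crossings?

Yes — this plan uses 9 crossings (≤ 9):
1. Keeper goes to the upper station with sample E and sample M.
2. Keeper goes back to the lower station with sample M.
3. Keeper goes to the upper station with sample M and sample P.
4. Keeper goes back to the lower station with sample M.
5. Keeper goes to the upper station with sample L and sample N.
6. Keeper goes back to the lower station with sample L.
7. Keeper goes to the upper station with sample F and sample L.
8. Keeper goes back to the lower station with sample E.
9. Keeper goes to the upper station with sample E and sample M.

Yes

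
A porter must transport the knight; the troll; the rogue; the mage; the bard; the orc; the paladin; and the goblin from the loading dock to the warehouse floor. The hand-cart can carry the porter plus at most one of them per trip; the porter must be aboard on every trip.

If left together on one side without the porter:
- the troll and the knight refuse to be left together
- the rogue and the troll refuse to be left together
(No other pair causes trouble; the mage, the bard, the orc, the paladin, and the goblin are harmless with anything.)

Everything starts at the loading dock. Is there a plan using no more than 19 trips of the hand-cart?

Yes

Yes — this plan uses 17 crossings (≤ 19):
1. Porter goes to the warehouse floor with the troll.
2. Porter goes back to the loading dock alone.
3. Porter goes to the warehouse floor with the knight.
4. Porter goes back to the loading dock with the troll.
5. Porter goes to the warehouse floor with the rogue.
6. Porter goes back to the loading dock alone.
7. Porter goes to the warehouse floor with the mage.
8. Porter goes back to the loading dock alone.
9. Porter goes to the warehouse floor with the bard.
10. Porter goes back to the loading dock alone.
11. Porter goes to the warehouse floor with the orc.
12. Porter goes back to the loading dock alone.
13. Porter goes to the warehouse floor with the paladin.
14. Porter goes back to the loading dock alone.
15. Porter goes to the warehouse floor with the goblin.
16. Porter goes back to the loading dock alone.
17. Porter goes to the warehouse floor with the troll.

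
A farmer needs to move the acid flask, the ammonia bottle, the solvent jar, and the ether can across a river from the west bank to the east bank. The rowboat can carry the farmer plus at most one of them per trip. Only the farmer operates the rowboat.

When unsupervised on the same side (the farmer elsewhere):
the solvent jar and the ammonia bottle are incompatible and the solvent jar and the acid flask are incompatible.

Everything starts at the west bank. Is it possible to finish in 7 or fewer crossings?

Counting alone: the farmer can take at most 1 across per trip to the east bank, so moving all 4 needs at least 4 loaded trips out, with a return between consecutive ones — at least 7 crossings.
The safety rule pushes this higher. Following every safe sequence of crossings, the most of the 4 that can be at the east bank as the rowboat arrives there on crossing 7 is 3 — never all 4.
So the move cannot be finished within 7 crossings. (The shortest complete plan takes 9:)
1. Farmer goes to the east bank with the solvent jar.
2. Farmer goes back to the west bank alone.
3. Farmer goes to the east bank with the acid flask.
4. Farmer goes back to the west bank with the solvent jar.
5. Farmer goes to the east bank with the ammonia bottle.
6. Farmer goes back to the west bank alone.
7. Farmer goes to the east bank with the ether can.
8. Farmer goes back to the west bank alone.
9. Farmer goes to the east bank with the solvent jar.

No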